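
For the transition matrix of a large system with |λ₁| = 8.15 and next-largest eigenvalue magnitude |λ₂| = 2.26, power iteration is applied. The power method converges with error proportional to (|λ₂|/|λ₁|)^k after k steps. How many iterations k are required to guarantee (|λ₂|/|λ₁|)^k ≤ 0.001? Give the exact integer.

|λ₂/λ₁| = 2.26/8.15 = 0.27730
Need k ≥ ln(0.001) / ln(0.27730) = -6.9078 / -1.2827 ≈ 5.386
Smallest integer k satisfying the bound: 6

6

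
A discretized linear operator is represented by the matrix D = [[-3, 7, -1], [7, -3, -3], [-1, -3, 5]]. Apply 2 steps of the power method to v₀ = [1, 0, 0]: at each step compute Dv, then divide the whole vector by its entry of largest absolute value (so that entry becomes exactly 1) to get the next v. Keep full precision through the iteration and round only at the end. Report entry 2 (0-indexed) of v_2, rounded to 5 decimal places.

Dv0 = (-3.000000, 7.000000, -1.000000); divide by 7.000000 → v1 = (-0.428571, 1.000000, -0.142857)
Dv1 = (8.428571, -5.571429, -3.285714); divide by 8.428571 → v2 = (1.000000, -0.661017, -0.389831)
Requested entry of v2: -23/59 = -0.38983

-0.38983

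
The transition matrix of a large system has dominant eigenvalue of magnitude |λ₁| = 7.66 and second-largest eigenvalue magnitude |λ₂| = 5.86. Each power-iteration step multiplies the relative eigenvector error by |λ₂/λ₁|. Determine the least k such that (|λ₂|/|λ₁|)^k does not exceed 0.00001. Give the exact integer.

43

|λ₂/λ₁| = 5.86/7.66 = 0.76501
Need k ≥ ln(0.00001) / ln(0.76501) = -11.5129 / -0.2679 ≈ 42.981
Smallest integer k satisfying the bound: 43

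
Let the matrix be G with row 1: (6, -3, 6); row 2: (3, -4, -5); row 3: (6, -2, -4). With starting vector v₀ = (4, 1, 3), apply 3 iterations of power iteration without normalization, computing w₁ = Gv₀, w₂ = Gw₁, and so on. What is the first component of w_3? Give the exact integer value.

2853

w1 = Gv₀ = (6·4 + (-3)·1 + 6·3; 3·4 + (-4)·1 + (-5)·3; 6·4 + (-2)·1 + (-4)·3) = (39, -7, 10)
w2 = Gw1 = (6·39 + (-3)·(-7) + 6·10; 3·39 + (-4)·(-7) + (-5)·10; 6·39 + (-2)·(-7) + (-4)·10) = (315, 95, 208)
w3 = Gw2 = (2853, -475, 868)
The requested component of w3 is 2853.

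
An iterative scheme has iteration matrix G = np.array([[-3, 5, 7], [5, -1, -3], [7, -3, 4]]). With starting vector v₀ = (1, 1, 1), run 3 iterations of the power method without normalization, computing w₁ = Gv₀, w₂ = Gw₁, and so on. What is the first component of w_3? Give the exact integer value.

642

w1 = Gv₀ = (9, 1, 8)
w2 = Gw1 = (34, 20, 92)
w3 = Gw2 = (642, -126, 546)
The requested component of w3 is 642.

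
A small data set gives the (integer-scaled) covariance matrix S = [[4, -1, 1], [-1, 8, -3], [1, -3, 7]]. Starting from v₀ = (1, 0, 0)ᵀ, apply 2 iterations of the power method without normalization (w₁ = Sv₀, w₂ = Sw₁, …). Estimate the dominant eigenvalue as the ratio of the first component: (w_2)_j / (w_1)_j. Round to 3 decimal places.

w1 = Sv₀ = (4, -1, 1)
w2 = Sw1 = (18, -15, 14)
Ratio at component: 18 / 4 = 4.500

λ ≈ 4.500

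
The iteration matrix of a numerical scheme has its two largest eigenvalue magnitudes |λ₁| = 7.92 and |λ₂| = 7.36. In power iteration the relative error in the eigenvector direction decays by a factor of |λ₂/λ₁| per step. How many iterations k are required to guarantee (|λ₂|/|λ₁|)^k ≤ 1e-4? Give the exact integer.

|λ₂/λ₁| = 7.36/7.92 = 0.92929
Need k ≥ ln(1e-4) / ln(0.92929) = -9.2103 / -0.0733 ≈ 125.599
Smallest integer k satisfying the bound: 126

126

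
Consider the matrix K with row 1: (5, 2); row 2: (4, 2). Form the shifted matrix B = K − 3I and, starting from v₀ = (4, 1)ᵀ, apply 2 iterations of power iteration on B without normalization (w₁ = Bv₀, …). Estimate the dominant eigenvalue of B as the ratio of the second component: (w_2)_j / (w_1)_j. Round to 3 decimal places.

B = K − 3I has rows (2, 2); (4, -1)
w1 = Bv₀ = (2·4 + 2·1; 4·4 + (-1)·1) = (10, 15)
w2 = Bw1 = (2·10 + 2·15; 4·10 + (-1)·15) = (50, 25)
Ratio: 25/15 = 1.667

μ ≈ 1.667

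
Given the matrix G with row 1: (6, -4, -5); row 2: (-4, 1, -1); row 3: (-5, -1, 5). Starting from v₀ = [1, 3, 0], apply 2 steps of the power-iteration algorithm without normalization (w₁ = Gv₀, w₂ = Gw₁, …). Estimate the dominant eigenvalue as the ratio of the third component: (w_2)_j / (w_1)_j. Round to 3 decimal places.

w1 = Gv₀ = (6·1 + (-4)·3 + (-5)·0; (-4)·1 + 1·3 + (-1)·0; (-5)·1 + (-1)·3 + 5·0) = (-6, -1, -8)
w2 = Gw1 = (6·(-6) + (-4)·(-1) + (-5)·(-8); (-4)·(-6) + 1·(-1) + (-1)·(-8); (-5)·(-6) + (-1)·(-1) + 5·(-8)) = (8, 31, -9)
Ratio at component: -9 / -8 = 1.125

1.125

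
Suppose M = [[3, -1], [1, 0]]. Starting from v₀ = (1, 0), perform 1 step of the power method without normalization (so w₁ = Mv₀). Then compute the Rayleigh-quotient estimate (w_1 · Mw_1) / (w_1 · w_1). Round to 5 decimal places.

w1 = Mv₀ = (3·1 + (-1)·0; 1·1 + 0·0) = (3, 1)
Mw1 = (8, 3)
w1·Mw1 = 3·8 + 1·3 = 27; w1·w1 = 3·3 + 1·1 = 10
λ ≈ 27/10 = 2.70000

2.70000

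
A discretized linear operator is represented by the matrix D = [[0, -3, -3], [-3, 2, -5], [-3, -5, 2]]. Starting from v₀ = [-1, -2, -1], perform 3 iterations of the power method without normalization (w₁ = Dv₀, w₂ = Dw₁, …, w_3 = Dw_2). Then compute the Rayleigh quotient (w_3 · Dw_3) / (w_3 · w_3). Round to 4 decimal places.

w1 = Dv₀ = (0·(-1) + (-3)·(-2) + (-3)·(-1); (-3)·(-1) + 2·(-2) + (-5)·(-1); (-3)·(-1) + (-5)·(-2) + 2·(-1)) = (9, 4, 11)
w2 = Dw1 = (0·9 + (-3)·4 + (-3)·11; (-3)·9 + 2·4 + (-5)·11; (-3)·9 + (-5)·4 + 2·11) = (-45, -74, -25)
w3 = Dw2 = (297, 112, 455)
Dw3 = (-1701, -2942, -541)
w3·Dw3 = 297·(-1701) + 112·(-2942) + 455·(-541) = -1080856; w3·w3 = 297·297 + 112·112 + 455·455 = 307778
λ ≈ -1080856/307778 = -3.5118

-3.5118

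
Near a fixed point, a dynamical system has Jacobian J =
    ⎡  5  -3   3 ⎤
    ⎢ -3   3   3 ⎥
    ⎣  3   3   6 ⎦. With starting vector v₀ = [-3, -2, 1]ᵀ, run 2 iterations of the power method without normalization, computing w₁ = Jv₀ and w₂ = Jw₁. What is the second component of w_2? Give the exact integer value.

9

w1 = Jv₀ = (5·(-3) + (-3)·(-2) + 3·1; (-3)·(-3) + 3·(-2) + 3·1; 3·(-3) + 3·(-2) + 6·1) = (-6, 6, -9)
w2 = Jw1 = (5·(-6) + (-3)·6 + 3·(-9); (-3)·(-6) + 3·6 + 3·(-9); 3·(-6) + 3·6 + 6·(-9)) = (-75, 9, -54)
The requested component of w2 is 9.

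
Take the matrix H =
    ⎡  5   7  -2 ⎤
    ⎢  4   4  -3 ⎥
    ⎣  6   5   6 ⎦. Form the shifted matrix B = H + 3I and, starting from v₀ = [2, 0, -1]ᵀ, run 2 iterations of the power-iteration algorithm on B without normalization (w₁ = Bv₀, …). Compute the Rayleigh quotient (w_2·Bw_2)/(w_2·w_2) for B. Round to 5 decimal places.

13.53544

B = H + 3I has rows (8, 7, -2); (4, 7, -3); (6, 5, 9)
w1 = Bv₀ = (18, 11, 3)
w2 = Bw1 = (215, 140, 190)
Bw2 = (2320, 1270, 3700)
w2·Bw2 = 1379600; w2·w2 = 101925; μ ≈ 1379600/101925 = 13.53544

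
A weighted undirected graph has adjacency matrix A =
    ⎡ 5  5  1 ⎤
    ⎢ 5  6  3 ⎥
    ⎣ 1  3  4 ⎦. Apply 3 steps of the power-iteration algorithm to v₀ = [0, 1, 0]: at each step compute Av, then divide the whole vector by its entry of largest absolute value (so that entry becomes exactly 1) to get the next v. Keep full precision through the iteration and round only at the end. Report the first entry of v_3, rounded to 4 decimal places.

0.8282

Av0 = (5.00000, 6.00000, 3.00000); divide by 6.00000 → v1 = (0.83333, 1.00000, 0.50000)
Av1 = (9.66667, 11.66667, 5.83333); divide by 11.66667 → v2 = (0.82857, 1.00000, 0.50000)
Av2 = (9.64286, 11.64286, 5.82857); divide by 11.64286 → v3 = (0.82822, 1.00000, 0.50061)
Requested entry of v3: 675/815 = 0.8282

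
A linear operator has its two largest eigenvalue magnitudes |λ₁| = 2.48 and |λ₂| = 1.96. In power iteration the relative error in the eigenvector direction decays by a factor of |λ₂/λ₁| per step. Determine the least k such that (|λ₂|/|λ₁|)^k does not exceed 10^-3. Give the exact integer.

30

|λ₂/λ₁| = 1.96/2.48 = 0.79032
Need k ≥ ln(10^-3) / ln(0.79032) = -6.9078 / -0.2353 ≈ 29.355
Smallest integer k satisfying the bound: 30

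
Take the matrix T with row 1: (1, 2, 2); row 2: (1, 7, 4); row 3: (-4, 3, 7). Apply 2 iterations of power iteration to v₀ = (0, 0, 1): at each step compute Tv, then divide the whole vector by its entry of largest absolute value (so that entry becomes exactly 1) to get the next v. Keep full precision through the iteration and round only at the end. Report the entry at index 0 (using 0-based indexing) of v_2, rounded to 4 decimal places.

0.4138

Tv0 = (2.00000, 4.00000, 7.00000); divide by 7.00000 → v1 = (0.28571, 0.57143, 1.00000)
Tv1 = (3.42857, 8.28571, 7.57143); divide by 8.28571 → v2 = (0.41379, 1.00000, 0.91379)
Requested entry of v2: 24/58 = 0.4138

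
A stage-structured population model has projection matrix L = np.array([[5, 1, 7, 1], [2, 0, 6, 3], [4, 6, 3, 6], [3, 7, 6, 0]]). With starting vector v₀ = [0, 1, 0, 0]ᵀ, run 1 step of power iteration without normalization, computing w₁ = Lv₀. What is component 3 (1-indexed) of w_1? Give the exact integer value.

w1 = Lv₀ = (1, 0, 6, 7)
The requested component of w1 is 6.

6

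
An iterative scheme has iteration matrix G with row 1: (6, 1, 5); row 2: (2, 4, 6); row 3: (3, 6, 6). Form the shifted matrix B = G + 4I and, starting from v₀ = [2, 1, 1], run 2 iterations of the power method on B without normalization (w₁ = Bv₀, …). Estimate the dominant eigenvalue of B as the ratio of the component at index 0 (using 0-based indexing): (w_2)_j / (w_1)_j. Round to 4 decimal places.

B = G + 4I has rows (10, 1, 5); (2, 8, 6); (3, 6, 10)
w1 = Bv₀ = (26, 18, 22)
w2 = Bw1 = (388, 328, 406)
Ratio: 388/26 = 14.9231

14.9231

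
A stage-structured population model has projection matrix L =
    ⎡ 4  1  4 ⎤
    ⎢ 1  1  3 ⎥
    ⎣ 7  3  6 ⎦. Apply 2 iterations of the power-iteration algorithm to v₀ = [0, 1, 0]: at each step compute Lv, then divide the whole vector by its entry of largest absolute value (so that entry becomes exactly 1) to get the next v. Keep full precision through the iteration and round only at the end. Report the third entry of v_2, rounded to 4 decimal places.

1.0000

Lv0 = (1.00000, 1.00000, 3.00000); divide by 3.00000 → v1 = (0.33333, 0.33333, 1.00000)
Lv1 = (5.66667, 3.66667, 9.33333); divide by 9.33333 → v2 = (0.60714, 0.39286, 1.00000)
Requested entry of v2: 28/28 = 1.0000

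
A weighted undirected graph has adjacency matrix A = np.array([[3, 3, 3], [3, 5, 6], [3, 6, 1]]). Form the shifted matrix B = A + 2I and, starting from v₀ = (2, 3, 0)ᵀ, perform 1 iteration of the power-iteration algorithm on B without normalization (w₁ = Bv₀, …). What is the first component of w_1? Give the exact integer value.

19

B = A + 2I has rows (5, 3, 3); (3, 7, 6); (3, 6, 3)
w1 = Bv₀ = (5·2 + 3·3 + 3·0; 3·2 + 7·3 + 6·0; 3·2 + 6·3 + 3·0) = (19, 27, 24)
Requested component of w1: 19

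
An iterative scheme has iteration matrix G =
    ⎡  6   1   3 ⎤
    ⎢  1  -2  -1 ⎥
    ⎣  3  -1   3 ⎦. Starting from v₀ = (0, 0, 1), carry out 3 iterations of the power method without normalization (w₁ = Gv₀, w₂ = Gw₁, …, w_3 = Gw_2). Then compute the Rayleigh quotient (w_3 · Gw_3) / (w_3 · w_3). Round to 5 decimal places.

w1 = Gv₀ = (6·0 + 1·0 + 3·1; 1·0 + (-2)·0 + (-1)·1; 3·0 + (-1)·0 + 3·1) = (3, -1, 3)
w2 = Gw1 = (6·3 + 1·(-1) + 3·3; 1·3 + (-2)·(-1) + (-1)·3; 3·3 + (-1)·(-1) + 3·3) = (26, 2, 19)
w3 = Gw2 = (215, 3, 133)
Gw3 = (1692, 76, 1041)
w3·Gw3 = 215·1692 + 3·76 + 133·1041 = 502461; w3·w3 = 215·215 + 3·3 + 133·133 = 63923
λ ≈ 502461/63923 = 7.86041

7.86041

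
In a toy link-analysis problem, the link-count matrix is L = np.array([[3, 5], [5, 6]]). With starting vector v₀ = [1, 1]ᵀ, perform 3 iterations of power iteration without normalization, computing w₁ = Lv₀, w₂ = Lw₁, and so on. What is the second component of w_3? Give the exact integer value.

w1 = Lv₀ = (3·1 + 5·1; 5·1 + 6·1) = (8, 11)
w2 = Lw1 = (3·8 + 5·11; 5·8 + 6·11) = (79, 106)
w3 = Lw2 = (767, 1031)
The requested component of w3 is 1031.

1031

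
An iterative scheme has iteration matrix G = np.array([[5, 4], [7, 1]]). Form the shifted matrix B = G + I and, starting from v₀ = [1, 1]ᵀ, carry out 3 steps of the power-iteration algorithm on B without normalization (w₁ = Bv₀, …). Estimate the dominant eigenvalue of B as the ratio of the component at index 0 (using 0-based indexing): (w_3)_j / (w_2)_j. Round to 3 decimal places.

B = G + I has rows (6, 4); (7, 2)
w1 = Bv₀ = (6·1 + 4·1; 7·1 + 2·1) = (10, 9)
w2 = Bw1 = (6·10 + 4·9; 7·10 + 2·9) = (96, 88)
w3 = Bw2 = (928, 848)
Ratio: 928/96 = 9.667

μ ≈ 9.667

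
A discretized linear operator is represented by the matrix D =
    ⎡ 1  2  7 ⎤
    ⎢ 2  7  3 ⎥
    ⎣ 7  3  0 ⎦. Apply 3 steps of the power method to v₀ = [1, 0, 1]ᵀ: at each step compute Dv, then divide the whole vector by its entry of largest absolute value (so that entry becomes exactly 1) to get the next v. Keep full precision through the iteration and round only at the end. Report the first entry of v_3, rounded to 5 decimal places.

0.83196

Dv0 = (8.000000, 5.000000, 7.000000); divide by 8.000000 → v1 = (1.000000, 0.625000, 0.875000)
Dv1 = (8.375000, 9.000000, 8.875000); divide by 9.000000 → v2 = (0.930556, 1.000000, 0.986111)
Dv2 = (9.833333, 11.819444, 9.513889); divide by 11.819444 → v3 = (0.831962, 1.000000, 0.804935)
Requested entry of v3: 708/851 = 0.83196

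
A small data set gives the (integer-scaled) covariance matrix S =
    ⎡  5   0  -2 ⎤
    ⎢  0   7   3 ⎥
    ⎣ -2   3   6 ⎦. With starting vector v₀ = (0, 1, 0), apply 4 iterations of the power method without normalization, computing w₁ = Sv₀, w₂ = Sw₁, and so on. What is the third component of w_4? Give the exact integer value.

4305

w1 = Sv₀ = (5·0 + 0·1 + (-2)·0; 0·0 + 7·1 + 3·0; (-2)·0 + 3·1 + 6·0) = (0, 7, 3)
w2 = Sw1 = (5·0 + 0·7 + (-2)·3; 0·0 + 7·7 + 3·3; (-2)·0 + 3·7 + 6·3) = (-6, 58, 39)
w3 = Sw2 = (-108, 523, 420)
w4 = Sw3 = (-1380, 4921, 4305)
The requested component of w4 is 4305.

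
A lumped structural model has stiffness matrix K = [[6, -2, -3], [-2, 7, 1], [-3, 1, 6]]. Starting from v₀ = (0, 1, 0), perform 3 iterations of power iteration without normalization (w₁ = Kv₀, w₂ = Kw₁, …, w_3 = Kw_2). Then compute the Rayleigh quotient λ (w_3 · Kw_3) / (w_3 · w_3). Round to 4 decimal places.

w1 = Kv₀ = (-2, 7, 1)
w2 = Kw1 = (-29, 54, 19)
w3 = Kw2 = (-339, 455, 255)
Kw3 = (-3709, 4118, 3002)
w3·Kw3 = (-339)·(-3709) + 455·4118 + 255·3002 = 3896551; w3·w3 = (-339)·(-339) + 455·455 + 255·255 = 386971
λ ≈ 3896551/386971 = 10.0694

10.0694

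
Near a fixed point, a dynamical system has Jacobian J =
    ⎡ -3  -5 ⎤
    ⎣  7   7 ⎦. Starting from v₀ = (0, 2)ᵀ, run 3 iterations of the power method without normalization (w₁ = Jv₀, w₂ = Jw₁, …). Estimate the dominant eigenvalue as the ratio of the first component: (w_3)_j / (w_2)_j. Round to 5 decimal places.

λ ≈ 0.50000

w1 = Jv₀ = ((-3)·0 + (-5)·2; 7·0 + 7·2) = (-10, 14)
w2 = Jw1 = ((-3)·(-10) + (-5)·14; 7·(-10) + 7·14) = (-40, 28)
w3 = Jw2 = (-20, -84)
Ratio at component: -20 / -40 = 0.50000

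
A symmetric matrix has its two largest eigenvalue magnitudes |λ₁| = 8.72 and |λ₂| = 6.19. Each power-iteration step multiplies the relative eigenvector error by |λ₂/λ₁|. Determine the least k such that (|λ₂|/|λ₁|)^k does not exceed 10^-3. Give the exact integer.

21

|λ₂/λ₁| = 6.19/8.72 = 0.70986
Need k ≥ ln(10^-3) / ln(0.70986) = -6.9078 / -0.3427 ≈ 20.158
Smallest integer k satisfying the bound: 21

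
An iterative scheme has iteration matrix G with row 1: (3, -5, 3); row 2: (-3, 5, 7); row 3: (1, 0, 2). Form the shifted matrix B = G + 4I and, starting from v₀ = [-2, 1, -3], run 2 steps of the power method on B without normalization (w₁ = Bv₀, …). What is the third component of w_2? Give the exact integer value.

-148

B = G + 4I has rows (7, -5, 3); (-3, 9, 7); (1, 0, 6)
w1 = Bv₀ = (7·(-2) + (-5)·1 + 3·(-3); (-3)·(-2) + 9·1 + 7·(-3); 1·(-2) + 0·1 + 6·(-3)) = (-28, -6, -20)
w2 = Bw1 = (7·(-28) + (-5)·(-6) + 3·(-20); (-3)·(-28) + 9·(-6) + 7·(-20); 1·(-28) + 0·(-6) + 6·(-20)) = (-226, -110, -148)
Requested component of w2: -148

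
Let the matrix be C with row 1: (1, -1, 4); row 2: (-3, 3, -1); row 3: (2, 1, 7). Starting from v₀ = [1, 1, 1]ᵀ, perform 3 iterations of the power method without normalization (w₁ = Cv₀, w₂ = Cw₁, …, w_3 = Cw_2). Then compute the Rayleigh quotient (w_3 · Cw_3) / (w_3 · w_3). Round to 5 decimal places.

w1 = Cv₀ = (4, -1, 10)
w2 = Cw1 = (45, -25, 77)
w3 = Cw2 = (378, -287, 604)
Cw3 = (3081, -2599, 4697)
w3·Cw3 = 378·3081 + (-287)·(-2599) + 604·4697 = 4747519; w3·w3 = 378·378 + (-287)·(-287) + 604·604 = 590069
λ ≈ 4747519/590069 = 8.04570

λ ≈ 8.04570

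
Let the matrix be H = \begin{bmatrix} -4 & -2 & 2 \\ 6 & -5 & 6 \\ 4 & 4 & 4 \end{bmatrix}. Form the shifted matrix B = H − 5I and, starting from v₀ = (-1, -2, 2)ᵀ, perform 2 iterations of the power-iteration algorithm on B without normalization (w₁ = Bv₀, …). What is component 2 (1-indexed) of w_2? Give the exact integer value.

-242

B = H − 5I has rows (-9, -2, 2); (6, -10, 6); (4, 4, -1)
w1 = Bv₀ = ((-9)·(-1) + (-2)·(-2) + 2·2; 6·(-1) + (-10)·(-2) + 6·2; 4·(-1) + 4·(-2) + (-1)·2) = (17, 26, -14)
w2 = Bw1 = ((-9)·17 + (-2)·26 + 2·(-14); 6·17 + (-10)·26 + 6·(-14); 4·17 + 4·26 + (-1)·(-14)) = (-233, -242, 186)
Requested component of w2: -242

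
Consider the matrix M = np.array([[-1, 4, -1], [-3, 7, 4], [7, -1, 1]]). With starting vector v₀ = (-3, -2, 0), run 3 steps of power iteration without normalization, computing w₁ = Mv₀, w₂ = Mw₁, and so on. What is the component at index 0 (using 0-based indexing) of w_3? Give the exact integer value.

w1 = Mv₀ = (-5, -5, -19)
w2 = Mw1 = (4, -96, -49)
w3 = Mw2 = (-339, -880, 75)
The requested component of w3 is -339.

-339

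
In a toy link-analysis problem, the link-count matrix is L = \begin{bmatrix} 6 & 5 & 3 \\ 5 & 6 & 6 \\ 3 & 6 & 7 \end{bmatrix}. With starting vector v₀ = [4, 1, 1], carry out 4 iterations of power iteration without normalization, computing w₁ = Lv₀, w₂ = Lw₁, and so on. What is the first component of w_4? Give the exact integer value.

w1 = Lv₀ = (6·4 + 5·1 + 3·1; 5·4 + 6·1 + 6·1; 3·4 + 6·1 + 7·1) = (32, 32, 25)
w2 = Lw1 = (6·32 + 5·32 + 3·25; 5·32 + 6·32 + 6·25; 3·32 + 6·32 + 7·25) = (427, 502, 463)
w3 = Lw2 = (6461, 7925, 7534)
w4 = Lw3 = (100993, 125059, 119671)
The requested component of w4 is 100993.

100993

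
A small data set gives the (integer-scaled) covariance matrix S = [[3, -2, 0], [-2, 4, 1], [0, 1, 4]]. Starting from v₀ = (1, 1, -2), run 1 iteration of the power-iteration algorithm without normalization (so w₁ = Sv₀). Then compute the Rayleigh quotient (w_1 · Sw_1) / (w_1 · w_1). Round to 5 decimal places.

3.98000

w1 = Sv₀ = (3·1 + (-2)·1 + 0·(-2); (-2)·1 + 4·1 + 1·(-2); 0·1 + 1·1 + 4·(-2)) = (1, 0, -7)
Sw1 = (3, -9, -28)
w1·Sw1 = 1·3 + 0·(-9) + (-7)·(-28) = 199; w1·w1 = 1·1 + 0·0 + (-7)·(-7) = 50
λ ≈ 199/50 = 3.98000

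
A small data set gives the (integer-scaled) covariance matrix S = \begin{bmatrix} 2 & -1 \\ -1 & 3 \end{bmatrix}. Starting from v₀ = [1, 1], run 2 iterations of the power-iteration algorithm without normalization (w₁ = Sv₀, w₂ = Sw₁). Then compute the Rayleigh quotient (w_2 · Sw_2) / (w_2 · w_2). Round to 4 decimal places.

λ ≈ 3.0000

w1 = Sv₀ = (2·1 + (-1)·1; (-1)·1 + 3·1) = (1, 2)
w2 = Sw1 = (2·1 + (-1)·2; (-1)·1 + 3·2) = (0, 5)
Sw2 = (-5, 15)
w2·Sw2 = 0·(-5) + 5·15 = 75; w2·w2 = 0·0 + 5·5 = 25
λ ≈ 75/25 = 3.0000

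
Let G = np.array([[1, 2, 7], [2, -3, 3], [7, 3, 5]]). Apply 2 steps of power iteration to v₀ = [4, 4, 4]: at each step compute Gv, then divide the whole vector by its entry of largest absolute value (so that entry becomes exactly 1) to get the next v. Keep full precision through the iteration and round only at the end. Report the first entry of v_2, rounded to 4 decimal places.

0.7881

Gv0 = (40.00000, 8.00000, 60.00000); divide by 60.00000 → v1 = (0.66667, 0.13333, 1.00000)
Gv1 = (7.93333, 3.93333, 10.06667); divide by 10.06667 → v2 = (0.78808, 0.39073, 1.00000)
Requested entry of v2: 476/604 = 0.7881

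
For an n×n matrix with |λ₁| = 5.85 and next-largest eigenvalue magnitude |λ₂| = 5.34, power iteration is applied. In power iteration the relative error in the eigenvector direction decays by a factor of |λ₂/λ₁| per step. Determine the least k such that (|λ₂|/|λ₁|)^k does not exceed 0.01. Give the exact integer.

51

|λ₂/λ₁| = 5.34/5.85 = 0.91282
Need k ≥ ln(0.01) / ln(0.91282) = -4.6052 / -0.0912 ≈ 50.486
Smallest integer k satisfying the bound: 51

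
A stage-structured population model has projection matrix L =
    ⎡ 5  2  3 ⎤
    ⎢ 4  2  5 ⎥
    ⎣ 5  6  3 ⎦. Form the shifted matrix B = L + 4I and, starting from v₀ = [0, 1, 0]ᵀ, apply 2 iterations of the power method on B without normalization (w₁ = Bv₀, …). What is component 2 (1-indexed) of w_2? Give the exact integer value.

74

B = L + 4I has rows (9, 2, 3); (4, 6, 5); (5, 6, 7)
w1 = Bv₀ = (2, 6, 6)
w2 = Bw1 = (48, 74, 88)
Requested component of w2: 74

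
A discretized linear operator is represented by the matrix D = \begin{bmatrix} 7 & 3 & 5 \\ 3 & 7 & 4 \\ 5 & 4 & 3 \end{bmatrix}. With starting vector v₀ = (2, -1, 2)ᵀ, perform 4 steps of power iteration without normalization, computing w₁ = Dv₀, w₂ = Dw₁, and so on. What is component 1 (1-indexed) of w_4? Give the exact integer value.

39322

w1 = Dv₀ = (21, 7, 12)
w2 = Dw1 = (228, 160, 169)
w3 = Dw2 = (2921, 2480, 2287)
w4 = Dw3 = (39322, 35271, 31386)
The requested component of w4 is 39322.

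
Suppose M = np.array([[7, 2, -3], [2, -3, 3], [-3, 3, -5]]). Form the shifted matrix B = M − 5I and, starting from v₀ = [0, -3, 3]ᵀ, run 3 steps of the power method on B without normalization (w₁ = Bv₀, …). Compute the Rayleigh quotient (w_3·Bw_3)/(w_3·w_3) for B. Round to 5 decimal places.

B = M − 5I has rows (2, 2, -3); (2, -8, 3); (-3, 3, -10)
w1 = Bv₀ = (2·0 + 2·(-3) + (-3)·3; 2·0 + (-8)·(-3) + 3·3; (-3)·0 + 3·(-3) + (-10)·3) = (-15, 33, -39)
w2 = Bw1 = (2·(-15) + 2·33 + (-3)·(-39); 2·(-15) + (-8)·33 + 3·(-39); (-3)·(-15) + 3·33 + (-10)·(-39)) = (153, -411, 534)
w3 = Bw2 = (-2118, 5196, -7032)
Bw3 = (27252, -66900, 92262)
w3·Bw3 = -1054118520; w3·w3 = 80933364; μ ≈ -1054118520/80933364 = -13.02452

-13.02452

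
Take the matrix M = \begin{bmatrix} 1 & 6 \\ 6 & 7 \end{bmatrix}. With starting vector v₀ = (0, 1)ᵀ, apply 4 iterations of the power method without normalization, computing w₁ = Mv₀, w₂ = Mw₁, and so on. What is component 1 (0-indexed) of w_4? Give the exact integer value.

9529

w1 = Mv₀ = (6, 7)
w2 = Mw1 = (48, 85)
w3 = Mw2 = (558, 883)
w4 = Mw3 = (5856, 9529)
The requested component of w4 is 9529.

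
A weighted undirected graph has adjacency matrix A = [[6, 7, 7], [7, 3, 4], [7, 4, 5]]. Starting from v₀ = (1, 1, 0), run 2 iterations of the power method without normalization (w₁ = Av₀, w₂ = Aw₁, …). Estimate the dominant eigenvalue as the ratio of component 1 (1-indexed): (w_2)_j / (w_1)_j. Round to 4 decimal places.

17.3077

w1 = Av₀ = (13, 10, 11)
w2 = Aw1 = (225, 165, 186)
Ratio at component: 225 / 13 = 17.3077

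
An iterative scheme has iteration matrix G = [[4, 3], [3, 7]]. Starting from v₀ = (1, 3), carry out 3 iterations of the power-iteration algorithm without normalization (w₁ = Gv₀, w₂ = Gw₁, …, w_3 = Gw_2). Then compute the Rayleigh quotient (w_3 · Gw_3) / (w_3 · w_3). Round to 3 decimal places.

w1 = Gv₀ = (13, 24)
w2 = Gw1 = (124, 207)
w3 = Gw2 = (1117, 1821)
Gw3 = (9931, 16098)
w3·Gw3 = 1117·9931 + 1821·16098 = 40407385; w3·w3 = 1117·1117 + 1821·1821 = 4563730
λ ≈ 40407385/4563730 = 8.854

λ ≈ 8.854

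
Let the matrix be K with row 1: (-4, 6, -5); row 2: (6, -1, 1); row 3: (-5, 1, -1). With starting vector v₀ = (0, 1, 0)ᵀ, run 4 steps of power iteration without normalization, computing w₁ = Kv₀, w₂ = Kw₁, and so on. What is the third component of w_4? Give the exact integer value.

w1 = Kv₀ = (6, -1, 1)
w2 = Kw1 = (-35, 38, -32)
w3 = Kw2 = (528, -280, 245)
w4 = Kw3 = (-5017, 3693, -3165)
The requested component of w4 is -3165.

-3165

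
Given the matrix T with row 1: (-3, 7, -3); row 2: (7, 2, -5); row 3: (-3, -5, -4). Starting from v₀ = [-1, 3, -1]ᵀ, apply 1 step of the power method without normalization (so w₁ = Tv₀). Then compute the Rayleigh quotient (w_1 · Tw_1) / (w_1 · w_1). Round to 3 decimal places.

0.886

w1 = Tv₀ = (27, 4, -8)
Tw1 = (-29, 237, -69)
w1·Tw1 = 27·(-29) + 4·237 + (-8)·(-69) = 717; w1·w1 = 27·27 + 4·4 + (-8)·(-8) = 809
λ ≈ 717/809 = 0.886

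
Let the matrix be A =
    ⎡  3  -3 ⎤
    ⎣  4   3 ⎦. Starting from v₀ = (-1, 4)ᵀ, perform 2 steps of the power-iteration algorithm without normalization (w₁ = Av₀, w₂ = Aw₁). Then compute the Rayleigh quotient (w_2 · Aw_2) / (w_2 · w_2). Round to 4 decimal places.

w1 = Av₀ = (-15, 8)
w2 = Aw1 = (-69, -36)
Aw2 = (-99, -384)
w2·Aw2 = (-69)·(-99) + (-36)·(-384) = 20655; w2·w2 = (-69)·(-69) + (-36)·(-36) = 6057
λ ≈ 20655/6057 = 3.4101

3.4101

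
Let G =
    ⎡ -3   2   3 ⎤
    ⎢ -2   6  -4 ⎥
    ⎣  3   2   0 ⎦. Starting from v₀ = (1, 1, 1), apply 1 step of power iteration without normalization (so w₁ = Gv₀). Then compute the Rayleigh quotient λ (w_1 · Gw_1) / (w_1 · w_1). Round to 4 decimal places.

1.6552

w1 = Gv₀ = ((-3)·1 + 2·1 + 3·1; (-2)·1 + 6·1 + (-4)·1; 3·1 + 2·1 + 0·1) = (2, 0, 5)
Gw1 = (9, -24, 6)
w1·Gw1 = 2·9 + 0·(-24) + 5·6 = 48; w1·w1 = 2·2 + 0·0 + 5·5 = 29
λ ≈ 48/29 = 1.6552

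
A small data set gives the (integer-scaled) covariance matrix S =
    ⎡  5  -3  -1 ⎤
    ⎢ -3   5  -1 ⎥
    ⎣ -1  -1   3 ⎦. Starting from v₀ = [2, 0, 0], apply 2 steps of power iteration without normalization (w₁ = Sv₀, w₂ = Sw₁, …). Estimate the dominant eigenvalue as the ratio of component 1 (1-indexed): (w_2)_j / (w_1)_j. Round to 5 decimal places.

w1 = Sv₀ = (5·2 + (-3)·0 + (-1)·0; (-3)·2 + 5·0 + (-1)·0; (-1)·2 + (-1)·0 + 3·0) = (10, -6, -2)
w2 = Sw1 = (5·10 + (-3)·(-6) + (-1)·(-2); (-3)·10 + 5·(-6) + (-1)·(-2); (-1)·10 + (-1)·(-6) + 3·(-2)) = (70, -58, -10)
Ratio at component: 70 / 10 = 7.00000

7.00000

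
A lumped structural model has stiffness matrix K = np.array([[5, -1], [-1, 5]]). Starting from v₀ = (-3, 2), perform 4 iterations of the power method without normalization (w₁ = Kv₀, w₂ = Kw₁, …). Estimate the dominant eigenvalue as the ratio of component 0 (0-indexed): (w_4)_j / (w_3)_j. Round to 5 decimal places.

w1 = Kv₀ = (5·(-3) + (-1)·2; (-1)·(-3) + 5·2) = (-17, 13)
w2 = Kw1 = (5·(-17) + (-1)·13; (-1)·(-17) + 5·13) = (-98, 82)
w3 = Kw2 = (-572, 508)
w4 = Kw3 = (-3368, 3112)
Ratio at component: -3368 / -572 = 5.88811

5.88811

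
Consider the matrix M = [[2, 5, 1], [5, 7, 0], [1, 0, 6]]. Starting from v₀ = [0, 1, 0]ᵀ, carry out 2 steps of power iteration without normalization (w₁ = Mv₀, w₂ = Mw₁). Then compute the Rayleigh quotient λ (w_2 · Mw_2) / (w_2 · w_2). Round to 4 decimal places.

w1 = Mv₀ = (2·0 + 5·1 + 1·0; 5·0 + 7·1 + 0·0; 1·0 + 0·1 + 6·0) = (5, 7, 0)
w2 = Mw1 = (2·5 + 5·7 + 1·0; 5·5 + 7·7 + 0·0; 1·5 + 0·7 + 6·0) = (45, 74, 5)
Mw2 = (465, 743, 75)
w2·Mw2 = 45·465 + 74·743 + 5·75 = 76282; w2·w2 = 45·45 + 74·74 + 5·5 = 7526
λ ≈ 76282/7526 = 10.1358

λ ≈ 10.1358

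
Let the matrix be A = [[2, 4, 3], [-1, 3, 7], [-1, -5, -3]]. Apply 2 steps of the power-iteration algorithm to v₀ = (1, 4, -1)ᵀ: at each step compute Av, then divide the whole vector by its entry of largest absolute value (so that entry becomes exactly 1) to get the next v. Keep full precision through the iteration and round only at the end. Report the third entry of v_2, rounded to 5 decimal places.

Av0 = (15.000000, 4.000000, -18.000000); divide by -18.000000 → v1 = (-0.833333, -0.222222, 1.000000)
Av1 = (0.444444, 7.166667, -1.055556); divide by 7.166667 → v2 = (0.062016, 1.000000, -0.147287)
Requested entry of v2: 19/-129 = -0.14729

-0.14729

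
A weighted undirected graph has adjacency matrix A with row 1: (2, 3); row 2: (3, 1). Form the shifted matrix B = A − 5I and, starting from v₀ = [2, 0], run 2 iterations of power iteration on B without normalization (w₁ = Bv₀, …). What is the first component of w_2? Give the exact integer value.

36

B = A − 5I has rows (-3, 3); (3, -4)
w1 = Bv₀ = ((-3)·2 + 3·0; 3·2 + (-4)·0) = (-6, 6)
w2 = Bw1 = ((-3)·(-6) + 3·6; 3·(-6) + (-4)·6) = (36, -42)
Requested component of w2: 36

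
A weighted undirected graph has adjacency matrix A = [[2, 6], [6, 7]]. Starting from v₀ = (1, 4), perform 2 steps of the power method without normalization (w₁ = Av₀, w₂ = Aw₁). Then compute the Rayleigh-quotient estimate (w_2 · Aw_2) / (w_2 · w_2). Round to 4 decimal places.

10.9982

w1 = Av₀ = (26, 34)
w2 = Aw1 = (256, 394)
Aw2 = (2876, 4294)
w2·Aw2 = 256·2876 + 394·4294 = 2428092; w2·w2 = 256·256 + 394·394 = 220772
λ ≈ 2428092/220772 = 10.9982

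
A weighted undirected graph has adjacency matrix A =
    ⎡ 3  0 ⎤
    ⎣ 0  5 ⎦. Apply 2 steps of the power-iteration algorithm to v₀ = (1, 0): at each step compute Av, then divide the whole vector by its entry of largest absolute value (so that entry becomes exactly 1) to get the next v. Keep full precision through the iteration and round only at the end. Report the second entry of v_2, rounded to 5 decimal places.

Av0 = (3.000000, 0.000000); divide by 3.000000 → v1 = (1.000000, 0.000000)
Av1 = (3.000000, 0.000000); divide by 3.000000 → v2 = (1.000000, 0.000000)
Requested entry of v2: 0/9 = 0.00000

0.00000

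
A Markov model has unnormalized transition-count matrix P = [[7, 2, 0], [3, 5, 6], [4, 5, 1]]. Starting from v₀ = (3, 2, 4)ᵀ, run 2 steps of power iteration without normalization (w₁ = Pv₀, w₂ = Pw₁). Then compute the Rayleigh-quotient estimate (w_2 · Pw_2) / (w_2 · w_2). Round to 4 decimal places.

w1 = Pv₀ = (7·3 + 2·2 + 0·4; 3·3 + 5·2 + 6·4; 4·3 + 5·2 + 1·4) = (25, 43, 26)
w2 = Pw1 = (7·25 + 2·43 + 0·26; 3·25 + 5·43 + 6·26; 4·25 + 5·43 + 1·26) = (261, 446, 341)
Pw2 = (2719, 5059, 3615)
w2·Pw2 = 261·2719 + 446·5059 + 341·3615 = 4198688; w2·w2 = 261·261 + 446·446 + 341·341 = 383318
λ ≈ 4198688/383318 = 10.9535

λ ≈ 10.9535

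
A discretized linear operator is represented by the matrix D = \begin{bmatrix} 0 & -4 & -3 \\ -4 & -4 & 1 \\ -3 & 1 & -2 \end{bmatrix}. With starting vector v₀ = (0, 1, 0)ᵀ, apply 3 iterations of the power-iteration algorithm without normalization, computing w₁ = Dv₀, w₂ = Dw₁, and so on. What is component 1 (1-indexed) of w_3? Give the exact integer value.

w1 = Dv₀ = (0·0 + (-4)·1 + (-3)·0; (-4)·0 + (-4)·1 + 1·0; (-3)·0 + 1·1 + (-2)·0) = (-4, -4, 1)
w2 = Dw1 = (0·(-4) + (-4)·(-4) + (-3)·1; (-4)·(-4) + (-4)·(-4) + 1·1; (-3)·(-4) + 1·(-4) + (-2)·1) = (13, 33, 6)
w3 = Dw2 = (-150, -178, -18)
The requested component of w3 is -150.

-150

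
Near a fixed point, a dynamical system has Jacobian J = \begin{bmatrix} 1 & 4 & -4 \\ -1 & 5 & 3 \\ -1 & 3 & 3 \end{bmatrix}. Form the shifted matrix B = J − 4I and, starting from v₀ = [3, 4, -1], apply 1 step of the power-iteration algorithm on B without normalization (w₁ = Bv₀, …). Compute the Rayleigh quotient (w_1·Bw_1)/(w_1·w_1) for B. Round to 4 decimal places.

B = J − 4I has rows (-3, 4, -4); (-1, 1, 3); (-1, 3, -1)
w1 = Bv₀ = ((-3)·3 + 4·4 + (-4)·(-1); (-1)·3 + 1·4 + 3·(-1); (-1)·3 + 3·4 + (-1)·(-1)) = (11, -2, 10)
Bw1 = (-81, 17, -27)
w1·Bw1 = -1195; w1·w1 = 225; μ ≈ -1195/225 = -5.3111

μ ≈ -5.3111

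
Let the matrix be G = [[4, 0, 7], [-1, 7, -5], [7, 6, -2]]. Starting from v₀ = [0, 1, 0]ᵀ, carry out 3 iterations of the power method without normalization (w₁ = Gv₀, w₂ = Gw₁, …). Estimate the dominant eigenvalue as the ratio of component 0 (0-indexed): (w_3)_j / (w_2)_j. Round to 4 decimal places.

w1 = Gv₀ = (4·0 + 0·1 + 7·0; (-1)·0 + 7·1 + (-5)·0; 7·0 + 6·1 + (-2)·0) = (0, 7, 6)
w2 = Gw1 = (4·0 + 0·7 + 7·6; (-1)·0 + 7·7 + (-5)·6; 7·0 + 6·7 + (-2)·6) = (42, 19, 30)
w3 = Gw2 = (378, -59, 348)
Ratio at component: 378 / 42 = 9.0000

9.0000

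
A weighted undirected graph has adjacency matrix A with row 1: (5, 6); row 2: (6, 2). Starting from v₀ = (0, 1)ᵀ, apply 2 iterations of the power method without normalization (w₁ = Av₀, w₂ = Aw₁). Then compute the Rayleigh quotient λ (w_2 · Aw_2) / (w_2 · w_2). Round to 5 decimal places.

9.56599

w1 = Av₀ = (6, 2)
w2 = Aw1 = (42, 40)
Aw2 = (450, 332)
w2·Aw2 = 42·450 + 40·332 = 32180; w2·w2 = 42·42 + 40·40 = 3364
λ ≈ 32180/3364 = 9.56599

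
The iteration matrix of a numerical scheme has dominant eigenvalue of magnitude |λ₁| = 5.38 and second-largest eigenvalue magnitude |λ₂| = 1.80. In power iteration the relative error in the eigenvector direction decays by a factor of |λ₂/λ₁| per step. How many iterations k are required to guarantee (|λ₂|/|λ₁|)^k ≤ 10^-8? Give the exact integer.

17

|λ₂/λ₁| = 1.80/5.38 = 0.33457
Need k ≥ ln(10^-8) / ln(0.33457) = -18.4207 / -1.0949 ≈ 16.824
Smallest integer k satisfying the bound: 17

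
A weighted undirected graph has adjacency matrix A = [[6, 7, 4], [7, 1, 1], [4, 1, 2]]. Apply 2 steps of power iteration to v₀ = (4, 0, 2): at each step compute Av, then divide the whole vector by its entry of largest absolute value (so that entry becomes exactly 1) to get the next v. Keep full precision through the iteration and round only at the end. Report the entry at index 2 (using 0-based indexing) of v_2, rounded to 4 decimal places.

Av0 = (32.00000, 30.00000, 20.00000); divide by 32.00000 → v1 = (1.00000, 0.93750, 0.62500)
Av1 = (15.06250, 8.56250, 6.18750); divide by 15.06250 → v2 = (1.00000, 0.56846, 0.41079)
Requested entry of v2: 198/482 = 0.4108

0.4108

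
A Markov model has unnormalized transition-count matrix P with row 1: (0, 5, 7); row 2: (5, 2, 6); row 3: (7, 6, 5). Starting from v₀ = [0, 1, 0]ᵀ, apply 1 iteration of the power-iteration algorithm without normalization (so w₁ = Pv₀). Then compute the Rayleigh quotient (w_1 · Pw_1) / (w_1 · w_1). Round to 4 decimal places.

w1 = Pv₀ = (5, 2, 6)
Pw1 = (52, 65, 77)
w1·Pw1 = 5·52 + 2·65 + 6·77 = 852; w1·w1 = 5·5 + 2·2 + 6·6 = 65
λ ≈ 852/65 = 13.1077

λ ≈ 13.1077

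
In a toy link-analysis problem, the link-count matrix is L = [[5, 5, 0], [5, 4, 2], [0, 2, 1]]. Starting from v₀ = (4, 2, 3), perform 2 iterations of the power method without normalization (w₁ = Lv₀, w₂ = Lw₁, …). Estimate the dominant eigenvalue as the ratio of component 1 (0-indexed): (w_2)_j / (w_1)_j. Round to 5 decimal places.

w1 = Lv₀ = (30, 34, 7)
w2 = Lw1 = (320, 300, 75)
Ratio at component: 300 / 34 = 8.82353

8.82353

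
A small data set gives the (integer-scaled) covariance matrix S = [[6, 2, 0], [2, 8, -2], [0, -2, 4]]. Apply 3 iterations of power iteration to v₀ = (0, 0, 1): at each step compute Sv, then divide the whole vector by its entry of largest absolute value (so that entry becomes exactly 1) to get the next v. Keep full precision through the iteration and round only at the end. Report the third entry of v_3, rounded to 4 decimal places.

Sv0 = (0.00000, -2.00000, 4.00000); divide by 4.00000 → v1 = (0.00000, -0.50000, 1.00000)
Sv1 = (-1.00000, -6.00000, 5.00000); divide by -6.00000 → v2 = (0.16667, 1.00000, -0.83333)
Sv2 = (3.00000, 10.00000, -5.33333); divide by 10.00000 → v3 = (0.30000, 1.00000, -0.53333)
Requested entry of v3: 128/-240 = -0.5333

-0.5333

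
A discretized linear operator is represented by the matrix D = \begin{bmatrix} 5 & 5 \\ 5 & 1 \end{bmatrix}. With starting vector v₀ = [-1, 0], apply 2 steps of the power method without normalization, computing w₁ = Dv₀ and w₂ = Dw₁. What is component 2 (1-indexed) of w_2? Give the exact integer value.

-30

w1 = Dv₀ = (-5, -5)
w2 = Dw1 = (-50, -30)
The requested component of w2 is -30.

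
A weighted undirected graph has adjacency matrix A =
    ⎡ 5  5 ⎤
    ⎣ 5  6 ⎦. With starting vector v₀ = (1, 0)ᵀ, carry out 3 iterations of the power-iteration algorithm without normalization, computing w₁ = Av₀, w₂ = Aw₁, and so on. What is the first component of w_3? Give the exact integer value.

525

w1 = Av₀ = (5·1 + 5·0; 5·1 + 6·0) = (5, 5)
w2 = Aw1 = (5·5 + 5·5; 5·5 + 6·5) = (50, 55)
w3 = Aw2 = (525, 580)
The requested component of w3 is 525.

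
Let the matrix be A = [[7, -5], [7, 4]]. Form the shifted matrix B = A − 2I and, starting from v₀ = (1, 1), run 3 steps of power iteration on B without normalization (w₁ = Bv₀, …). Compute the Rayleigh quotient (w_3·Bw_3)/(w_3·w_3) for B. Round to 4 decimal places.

μ ≈ 4.6738

B = A − 2I has rows (5, -5); (7, 2)
w1 = Bv₀ = (5·1 + (-5)·1; 7·1 + 2·1) = (0, 9)
w2 = Bw1 = (5·0 + (-5)·9; 7·0 + 2·9) = (-45, 18)
w3 = Bw2 = (-315, -279)
Bw3 = (-180, -2763)
w3·Bw3 = 827577; w3·w3 = 177066; μ ≈ 827577/177066 = 4.6738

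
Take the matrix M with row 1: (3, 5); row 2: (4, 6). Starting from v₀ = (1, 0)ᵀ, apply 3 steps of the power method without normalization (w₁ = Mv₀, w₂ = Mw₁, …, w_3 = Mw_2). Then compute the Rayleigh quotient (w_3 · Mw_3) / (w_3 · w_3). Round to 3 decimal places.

λ ≈ 9.217

w1 = Mv₀ = (3, 4)
w2 = Mw1 = (29, 36)
w3 = Mw2 = (267, 332)
Mw3 = (2461, 3060)
w3·Mw3 = 267·2461 + 332·3060 = 1673007; w3·w3 = 267·267 + 332·332 = 181513
λ ≈ 1673007/181513 = 9.217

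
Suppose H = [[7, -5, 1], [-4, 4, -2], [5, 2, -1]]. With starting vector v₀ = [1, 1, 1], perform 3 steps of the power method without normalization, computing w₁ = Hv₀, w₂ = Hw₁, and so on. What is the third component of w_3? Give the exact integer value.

116

w1 = Hv₀ = (3, -2, 6)
w2 = Hw1 = (37, -32, 5)
w3 = Hw2 = (424, -286, 116)
The requested component of w3 is 116.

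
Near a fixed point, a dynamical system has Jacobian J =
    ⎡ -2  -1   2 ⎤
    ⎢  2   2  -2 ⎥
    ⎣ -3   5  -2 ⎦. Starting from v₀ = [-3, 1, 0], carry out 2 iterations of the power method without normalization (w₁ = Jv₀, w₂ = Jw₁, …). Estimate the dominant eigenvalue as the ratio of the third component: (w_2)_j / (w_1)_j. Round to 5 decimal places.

λ ≈ -4.50000

w1 = Jv₀ = (5, -4, 14)
w2 = Jw1 = (22, -26, -63)
Ratio at component: -63 / 14 = -4.50000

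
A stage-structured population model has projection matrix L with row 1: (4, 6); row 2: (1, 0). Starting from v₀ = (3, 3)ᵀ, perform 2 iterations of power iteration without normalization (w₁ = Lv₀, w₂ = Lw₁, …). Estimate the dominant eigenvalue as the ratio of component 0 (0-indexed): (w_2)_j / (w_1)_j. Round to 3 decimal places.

w1 = Lv₀ = (30, 3)
w2 = Lw1 = (138, 30)
Ratio at component: 138 / 30 = 4.600

4.600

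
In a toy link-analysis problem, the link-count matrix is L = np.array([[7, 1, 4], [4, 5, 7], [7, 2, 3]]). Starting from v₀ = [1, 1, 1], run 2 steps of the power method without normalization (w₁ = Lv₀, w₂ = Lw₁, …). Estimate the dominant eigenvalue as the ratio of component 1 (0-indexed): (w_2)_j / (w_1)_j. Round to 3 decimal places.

w1 = Lv₀ = (7·1 + 1·1 + 4·1; 4·1 + 5·1 + 7·1; 7·1 + 2·1 + 3·1) = (12, 16, 12)
w2 = Lw1 = (7·12 + 1·16 + 4·12; 4·12 + 5·16 + 7·12; 7·12 + 2·16 + 3·12) = (148, 212, 152)
Ratio at component: 212 / 16 = 13.250

13.250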